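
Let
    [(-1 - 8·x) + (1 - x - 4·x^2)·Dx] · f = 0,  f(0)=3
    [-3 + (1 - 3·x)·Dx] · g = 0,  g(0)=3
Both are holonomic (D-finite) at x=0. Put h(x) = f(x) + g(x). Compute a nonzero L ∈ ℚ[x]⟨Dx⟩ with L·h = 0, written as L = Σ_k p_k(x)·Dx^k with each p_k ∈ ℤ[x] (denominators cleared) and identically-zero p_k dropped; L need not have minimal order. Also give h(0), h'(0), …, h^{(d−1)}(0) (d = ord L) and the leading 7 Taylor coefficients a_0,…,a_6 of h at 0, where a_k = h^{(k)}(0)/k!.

f: a_k = 3, 3, 15, 27, 87, 195, 543, …
g: a_k = 3, 9, 27, 81, 243, 729, 2187, …
L₀ := lclm(L_f,L_g); ord L₀ ≤ 1+1.
L = (6 - 72·x + 144·x^2 - 144·x^3) + (4 - 84·x^2 + 252·x^3 - 288·x^4)·Dx + (-1 + 8·x - 21·x^2 + 8·x^3 + 54·x^4 - 72·x^5)·Dx^2  (order 2).
h: a_k = 6, 12, 42, 108, 330, 924, 2730, …
ICs: h(0) = 6, h′(0) = 12.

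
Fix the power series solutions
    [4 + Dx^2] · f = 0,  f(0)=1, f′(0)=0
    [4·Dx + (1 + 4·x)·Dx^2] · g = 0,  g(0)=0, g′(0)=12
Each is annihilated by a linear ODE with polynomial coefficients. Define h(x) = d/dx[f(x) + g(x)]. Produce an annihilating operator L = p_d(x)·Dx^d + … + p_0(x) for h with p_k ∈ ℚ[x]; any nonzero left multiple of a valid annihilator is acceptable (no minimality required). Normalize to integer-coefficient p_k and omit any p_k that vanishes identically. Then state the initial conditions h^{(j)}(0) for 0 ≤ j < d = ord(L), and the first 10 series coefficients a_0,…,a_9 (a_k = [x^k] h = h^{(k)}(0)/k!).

f: a_k = 1, 0, -2, 0, 2/3, 0, -4/45, 0, 2/315, 0, …
g: a_k = 0, 12, -24, 64, -192, 3072/5, -2048, 49152/7, -24576, 262144/3, …
f+g: L₀ = lclm(L_f,L_g), ord ≤ 2+2.
h₀' ⇒ L via d/dx closure of L₀.
L = (400 + 128·x + 256·x^2) + (36 + 176·x + 192·x^2 + 256·x^3)·Dx + (100 + 32·x + 64·x^2)·Dx^2 + (9 + 44·x + 48·x^2 + 64·x^3)·Dx^3  (order 3).
h: a_k = 12, -52, 192, -2296/3, 3072, -184328/15, 49152, -61931504/315, 786432, -8918138888/2835, …
ICs: h(0) = 12, h′(0) = -52, h′′(0) = 384.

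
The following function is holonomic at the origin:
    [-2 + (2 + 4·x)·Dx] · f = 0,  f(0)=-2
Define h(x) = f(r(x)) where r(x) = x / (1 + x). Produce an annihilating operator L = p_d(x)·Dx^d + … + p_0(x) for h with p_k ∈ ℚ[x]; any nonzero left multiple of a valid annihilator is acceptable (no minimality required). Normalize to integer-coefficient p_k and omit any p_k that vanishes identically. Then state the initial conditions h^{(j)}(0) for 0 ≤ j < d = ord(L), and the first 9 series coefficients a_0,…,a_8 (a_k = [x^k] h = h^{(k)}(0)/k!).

f: a_k = -2, -2, 1, -1, 5/4, -7/4, 21/8, -33/8, 429/64, …
L₀ from L_f via x↦r, Dx↦r'^{-1}Dx.
L = -1 + (1 + 4·x + 3·x^2)·Dx  (order 1).
h: a_k = -2, -2, 3, -5, 37/4, -75/4, 327/8, -753/8, 14445/64, …
ICs: h(0) = -2.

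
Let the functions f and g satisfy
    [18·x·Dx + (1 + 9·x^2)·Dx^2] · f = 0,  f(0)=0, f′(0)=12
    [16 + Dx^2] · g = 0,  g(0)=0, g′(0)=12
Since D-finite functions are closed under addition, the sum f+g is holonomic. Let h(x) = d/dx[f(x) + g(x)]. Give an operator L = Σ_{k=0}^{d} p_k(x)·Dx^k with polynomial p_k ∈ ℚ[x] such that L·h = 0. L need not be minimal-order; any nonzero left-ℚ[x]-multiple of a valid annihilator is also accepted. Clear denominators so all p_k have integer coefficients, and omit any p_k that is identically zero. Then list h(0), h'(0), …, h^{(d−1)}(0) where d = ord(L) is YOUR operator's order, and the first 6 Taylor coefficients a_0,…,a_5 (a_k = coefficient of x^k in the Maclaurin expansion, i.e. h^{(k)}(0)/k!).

f: a_k = 0, 12, 0, -36, 0, 972/5, …
g: a_k = 0, 12, 0, -32, 0, 128/5, …
h₀=f+g: left-lcm gives L₀, ord ≤ 4.
h₀' ⇒ L via d/dx closure of L₀.
L = (-13248·x + 181440·x^3 + 186624·x^5) + (-16 + 6048·x^2 + 66096·x^4 + 93312·x^6)·Dx + (-828·x + 11340·x^3 + 11664·x^5)·Dx^2 + (-1 + 378·x^2 + 4131·x^4 + 5832·x^6)·Dx^3  (order 3).
h: a_k = 24, 0, -204, 0, 1100, 0, …
ICs: h(0) = 24, h′(0) = 0, h′′(0) = -408.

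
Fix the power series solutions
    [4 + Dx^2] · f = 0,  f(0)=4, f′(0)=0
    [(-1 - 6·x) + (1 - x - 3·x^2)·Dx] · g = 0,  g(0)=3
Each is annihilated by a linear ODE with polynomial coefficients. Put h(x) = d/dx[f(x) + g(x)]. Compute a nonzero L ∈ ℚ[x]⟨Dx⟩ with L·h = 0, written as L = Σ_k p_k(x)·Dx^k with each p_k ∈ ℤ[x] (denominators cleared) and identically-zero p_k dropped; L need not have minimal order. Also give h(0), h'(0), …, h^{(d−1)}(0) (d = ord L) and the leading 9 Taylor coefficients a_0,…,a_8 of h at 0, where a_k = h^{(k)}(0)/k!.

f: a_k = 4, 0, -8, 0, 8/3, 0, -16/45, 0, 8/315, …
g: a_k = 3, 3, 12, 21, 57, 120, 291, 651, 1524, …
f+g: L₀ = lclm(L_f,L_g), ord ≤ 2+1.
h=h₀': d/dx-closure on L₀ ⇒ L.
L = (976 + 5056·x + 17104·x^2 + 11760·x^3 + 18720·x^4 + 3888·x^5 + 3888·x^6) + (-92 - 516·x + 372·x^2 + 1232·x^3 + 2280·x^4 + 3240·x^5 + 1512·x^6 + 1296·x^7)·Dx + (244 + 1264·x + 4276·x^2 + 2940·x^3 + 4680·x^4 + 972·x^5 + 972·x^6)·Dx^2 + (-23 - 129·x + 93·x^2 + 308·x^3 + 570·x^4 + 810·x^5 + 378·x^6 + 324·x^7)·Dx^3  (order 3).
h: a_k = 3, 8, 63, 716/3, 600, 26158/15, 4557, 3840544/315, 31293, …
ICs: h(0) = 3, h′(0) = 8, h′′(0) = 126.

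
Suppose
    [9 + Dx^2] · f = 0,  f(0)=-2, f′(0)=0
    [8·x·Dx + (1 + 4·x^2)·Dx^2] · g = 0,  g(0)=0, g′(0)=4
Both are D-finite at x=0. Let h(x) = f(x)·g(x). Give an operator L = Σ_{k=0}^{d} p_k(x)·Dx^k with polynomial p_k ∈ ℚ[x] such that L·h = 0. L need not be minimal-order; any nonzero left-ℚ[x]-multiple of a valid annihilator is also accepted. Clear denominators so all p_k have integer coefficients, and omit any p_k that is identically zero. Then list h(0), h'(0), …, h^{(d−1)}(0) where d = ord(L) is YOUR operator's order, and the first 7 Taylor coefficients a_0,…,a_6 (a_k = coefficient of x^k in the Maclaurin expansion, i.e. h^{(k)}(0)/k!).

L = (2925 + 31536·x^2 + 95904·x^4 + 186624·x^6 + 186624·x^8) + (2448·x + 20160·x^3 + 62208·x^5 + 82944·x^7)·Dx + (442 + 5088·x^2 + 19008·x^4 + 41472·x^6 + 41472·x^8)·Dx^2 + (272·x + 2240·x^3 + 6912·x^5 + 9216·x^7)·Dx^3 + (13 + 176·x^2 + 928·x^4 + 2304·x^6 + 2304·x^8)·Dx^4  (order 4).
h: a_k = 0, -8, 0, 140/3, 0, -503/5, 0, …
ICs: h(0) = 0, h′(0) = -8, h′′(0) = 0, h′′′(0) = 280.

f: a_k = -2, 0, 9, 0, -27/4, 0, 81/40, …
g: a_k = 0, 4, 0, -16/3, 0, 64/5, 0, …
f·g: L₀ = L_f ⊗_s L_g, ord ≤ 2·2.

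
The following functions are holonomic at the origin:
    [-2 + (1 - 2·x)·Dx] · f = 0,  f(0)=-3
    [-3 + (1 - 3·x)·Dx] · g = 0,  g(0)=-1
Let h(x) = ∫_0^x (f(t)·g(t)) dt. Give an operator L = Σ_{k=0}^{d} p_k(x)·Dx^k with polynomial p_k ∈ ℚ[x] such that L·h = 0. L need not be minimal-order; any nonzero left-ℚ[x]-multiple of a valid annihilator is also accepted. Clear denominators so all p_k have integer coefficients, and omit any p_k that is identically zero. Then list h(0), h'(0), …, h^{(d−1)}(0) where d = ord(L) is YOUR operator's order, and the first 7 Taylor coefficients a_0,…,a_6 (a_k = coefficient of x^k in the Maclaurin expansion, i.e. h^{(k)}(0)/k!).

f: a_k = -3, -6, -12, -24, -48, -96, -192, …
g: a_k = -1, -3, -9, -27, -81, -243, -729, …
Product ⇒ symmetric product L₀, ord ≤ 1.
h=∫₀ˣh₀: take L = L₀·Dx.
L = (-5 + 12·x)·Dx + (1 - 5·x + 6·x^2)·Dx^2  (order 2).
h: a_k = 0, 3, 15/2, 19, 195/4, 633/5, 665/2, …
ICs: h(0) = 0, h′(0) = 3.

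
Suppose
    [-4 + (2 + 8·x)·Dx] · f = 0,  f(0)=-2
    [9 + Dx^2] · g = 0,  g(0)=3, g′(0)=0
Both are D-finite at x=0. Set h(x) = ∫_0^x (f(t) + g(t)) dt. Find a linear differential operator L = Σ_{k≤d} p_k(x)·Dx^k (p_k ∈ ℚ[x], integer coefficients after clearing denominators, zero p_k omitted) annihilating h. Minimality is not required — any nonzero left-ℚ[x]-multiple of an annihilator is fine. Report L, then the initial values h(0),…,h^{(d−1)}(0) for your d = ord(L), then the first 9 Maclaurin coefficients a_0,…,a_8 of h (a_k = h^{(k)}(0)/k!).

L = (-378 - 1296·x - 2592·x^2)·Dx + (45 + 828·x + 3888·x^2 + 5184·x^3)·Dx^2 + (-42 - 144·x - 288·x^2)·Dx^3 + (5 + 92·x + 432·x^2 + 576·x^3)·Dx^4  (order 4).
h: a_k = 0, 1, -2, -19/6, -2, 241/40, -28/3, 13197/560, -66, …
ICs: h(0) = 0, h′(0) = 1, h′′(0) = -4, h′′′(0) = -19.

f: a_k = -2, -4, 4, -8, 20, -56, 168, -528, 1716, …
g: a_k = 3, 0, -27/2, 0, 81/8, 0, -243/80, 0, 2187/4480, …
h₀=f+g: left-lcm gives L₀, ord ≤ 3.
Integrate: L := L₀·Dx.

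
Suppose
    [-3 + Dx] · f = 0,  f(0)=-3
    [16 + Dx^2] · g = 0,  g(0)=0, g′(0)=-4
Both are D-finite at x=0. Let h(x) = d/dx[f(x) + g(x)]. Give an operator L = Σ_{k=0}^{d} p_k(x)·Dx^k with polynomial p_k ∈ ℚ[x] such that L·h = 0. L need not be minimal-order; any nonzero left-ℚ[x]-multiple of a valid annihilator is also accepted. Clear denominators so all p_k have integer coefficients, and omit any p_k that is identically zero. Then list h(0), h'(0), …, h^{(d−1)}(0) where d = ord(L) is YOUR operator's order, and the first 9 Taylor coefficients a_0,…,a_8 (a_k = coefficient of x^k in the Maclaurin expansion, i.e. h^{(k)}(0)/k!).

L = 48 - 16·Dx + 3·Dx^2 - Dx^3  (order 3).
h: a_k = -13, -27, -17/2, -81/2, -1753/24, -729/40, 9823/720, -2187/560, -321193/40320, …
ICs: h(0) = -13, h′(0) = -27, h′′(0) = -17.

f: a_k = -3, -9, -27/2, -27/2, -81/8, -243/40, -243/80, -729/560, -2187/4480, …
g: a_k = 0, -4, 0, 32/3, 0, -128/15, 0, 1024/315, 0, …
f+g: L₀ = lclm(L_f,L_g), ord ≤ 1+2.
h₀' ⇒ L via d/dx closure of L₀.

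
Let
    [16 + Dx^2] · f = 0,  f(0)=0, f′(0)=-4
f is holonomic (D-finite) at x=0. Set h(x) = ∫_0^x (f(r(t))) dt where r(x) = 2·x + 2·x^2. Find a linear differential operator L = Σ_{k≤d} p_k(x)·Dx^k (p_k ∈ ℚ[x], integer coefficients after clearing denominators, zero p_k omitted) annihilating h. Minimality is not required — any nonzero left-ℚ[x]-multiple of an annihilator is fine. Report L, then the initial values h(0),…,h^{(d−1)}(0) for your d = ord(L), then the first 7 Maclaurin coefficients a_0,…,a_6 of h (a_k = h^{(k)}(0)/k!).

L = (64 + 384·x + 768·x^2 + 512·x^3)·Dx - 2·Dx^2 + (1 + 2·x)·Dx^3  (order 3).
h: a_k = 0, 0, -4, -8/3, 64/3, 256/5, -128/45, …
ICs: h(0) = 0, h′(0) = 0, h′′(0) = -8.

f: a_k = 0, -4, 0, 32/3, 0, -128/15, 0, …
Change of var in L_f (x↦r) gives L₀.
Integrate: L := L₀·Dx.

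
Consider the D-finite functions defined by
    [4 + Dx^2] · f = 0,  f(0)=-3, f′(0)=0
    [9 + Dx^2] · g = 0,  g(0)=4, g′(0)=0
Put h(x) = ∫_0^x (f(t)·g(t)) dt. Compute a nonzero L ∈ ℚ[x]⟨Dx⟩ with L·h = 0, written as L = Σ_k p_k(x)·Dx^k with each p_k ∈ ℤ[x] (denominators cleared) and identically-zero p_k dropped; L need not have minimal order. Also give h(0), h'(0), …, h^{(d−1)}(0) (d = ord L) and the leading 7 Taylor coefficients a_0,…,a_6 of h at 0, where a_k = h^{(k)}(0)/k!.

L = 25·Dx + 26·Dx^3 + Dx^5  (order 5).
h: a_k = 0, -12, 0, 26, 0, -313/10, 0, …
ICs: h(0) = 0, h′(0) = -12, h′′(0) = 0, h′′′(0) = 156, h′′′′(0) = 0.

f: a_k = -3, 0, 6, 0, -2, 0, 4/15, …
g: a_k = 4, 0, -18, 0, 27/2, 0, -81/20, …
h₀=f·g: eliminate ⇒ L₀, order ≤ 2·2.
h=∫h₀ ⇒ L = L₀·Dx.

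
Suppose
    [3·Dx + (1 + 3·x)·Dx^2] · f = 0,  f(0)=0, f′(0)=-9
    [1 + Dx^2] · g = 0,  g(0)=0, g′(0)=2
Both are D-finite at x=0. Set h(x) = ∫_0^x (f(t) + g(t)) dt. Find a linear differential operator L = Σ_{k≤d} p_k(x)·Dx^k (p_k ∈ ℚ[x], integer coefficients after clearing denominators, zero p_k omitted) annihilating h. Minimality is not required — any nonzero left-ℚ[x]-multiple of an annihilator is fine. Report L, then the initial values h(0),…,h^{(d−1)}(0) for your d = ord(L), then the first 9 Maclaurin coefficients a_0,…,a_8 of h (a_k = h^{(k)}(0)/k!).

f: a_k = 0, -9, 27/2, -27, 243/4, -729/5, 729/2, -6561/7, 19683/8, …
g: a_k = 0, 2, 0, -1/3, 0, 1/60, 0, -1/2520, 0, …
Weyl lclm of L_f,L_g ⇒ L₀ (ord ≤ 4).
∫: right-multiply L₀ by Dx.
L = (165 + 18·x + 27·x^2)·Dx^2 + (19 + 63·x + 27·x^2 + 27·x^3)·Dx^3 + (165 + 18·x + 27·x^2)·Dx^4 + (19 + 63·x + 27·x^2 + 27·x^3)·Dx^5  (order 5).
h: a_k = 0, 0, -7/2, 9/2, -41/6, 243/20, -8747/360, 729/14, -337423/2880, …
ICs: h(0) = 0, h′(0) = 0, h′′(0) = -7, h′′′(0) = 27, h′′′′(0) = -164.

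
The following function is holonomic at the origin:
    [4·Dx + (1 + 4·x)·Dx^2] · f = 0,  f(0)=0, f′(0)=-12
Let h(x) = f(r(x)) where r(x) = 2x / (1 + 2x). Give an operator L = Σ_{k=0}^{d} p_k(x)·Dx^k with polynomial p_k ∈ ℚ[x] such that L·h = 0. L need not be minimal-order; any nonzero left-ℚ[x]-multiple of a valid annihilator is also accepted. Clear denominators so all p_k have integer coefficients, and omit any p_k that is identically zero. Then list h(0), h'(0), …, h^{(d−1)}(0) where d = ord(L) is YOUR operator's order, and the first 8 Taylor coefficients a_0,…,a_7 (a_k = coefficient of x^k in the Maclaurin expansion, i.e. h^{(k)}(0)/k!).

f: a_k = 0, -12, 24, -64, 192, -3072/5, 2048, -49152/7, …
Change of var in L_f (x↦r) gives L₀.
L = (12 + 40·x)·Dx + (1 + 12·x + 20·x^2)·Dx^2  (order 2).
h: a_k = 0, -24, 144, -992, 7488, -299904/5, 499968, -29999616/7, …
ICs: h(0) = 0, h′(0) = -24.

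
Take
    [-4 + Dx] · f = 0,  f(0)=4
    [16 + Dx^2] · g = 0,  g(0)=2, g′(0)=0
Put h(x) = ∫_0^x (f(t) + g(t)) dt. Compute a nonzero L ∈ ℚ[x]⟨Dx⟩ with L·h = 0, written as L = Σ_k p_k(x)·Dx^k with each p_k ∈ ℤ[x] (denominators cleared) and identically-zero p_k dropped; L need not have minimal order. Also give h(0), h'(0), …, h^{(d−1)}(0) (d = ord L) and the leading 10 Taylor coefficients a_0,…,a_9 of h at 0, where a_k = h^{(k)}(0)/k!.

L = -64·Dx + 16·Dx^2 - 4·Dx^3 + Dx^4  (order 4).
h: a_k = 0, 6, 8, 16/3, 32/3, 64/5, 256/45, 512/315, 512/315, 1024/945, …
ICs: h(0) = 0, h′(0) = 6, h′′(0) = 16, h′′′(0) = 32.

f: a_k = 4, 16, 32, 128/3, 128/3, 512/15, 1024/45, 4096/315, 2048/315, 8192/2835, …
g: a_k = 2, 0, -16, 0, 64/3, 0, -512/45, 0, 1024/315, 0, …
h₀=f+g: left-lcm gives L₀, ord ≤ 3.
Integrate: L := L₀·Dx.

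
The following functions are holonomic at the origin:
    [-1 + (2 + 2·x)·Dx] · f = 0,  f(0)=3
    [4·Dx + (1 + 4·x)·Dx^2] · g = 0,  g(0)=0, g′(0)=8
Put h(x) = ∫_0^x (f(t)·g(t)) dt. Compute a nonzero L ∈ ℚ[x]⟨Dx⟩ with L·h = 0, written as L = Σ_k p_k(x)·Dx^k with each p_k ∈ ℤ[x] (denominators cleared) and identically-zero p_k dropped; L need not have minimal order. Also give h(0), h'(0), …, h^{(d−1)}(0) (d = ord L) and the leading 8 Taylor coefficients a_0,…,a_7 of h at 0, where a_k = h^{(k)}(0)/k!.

f: a_k = 3, 3/2, -3/8, 3/16, -15/128, 21/256, -63/1024, 99/2048, …
g: a_k = 0, 8, -16, 128/3, -128, 2048/5, -4096/3, 32768/7, …
L₀ := L_f ⊗_s L_g (sym. prod.), ord ≤ 2.
h=∫₀ˣh₀: take L = L₀·Dx.
L = (-5 + 4·x)·Dx + (12 + 12·x)·Dx^2 + (4 + 24·x + 36·x^2 + 16·x^3)·Dx^3  (order 3).
h: a_k = 0, 0, 12, -12, 101/4, -125/2, 81349/480, -547691/1120, …
ICs: h(0) = 0, h′(0) = 0, h′′(0) = 24.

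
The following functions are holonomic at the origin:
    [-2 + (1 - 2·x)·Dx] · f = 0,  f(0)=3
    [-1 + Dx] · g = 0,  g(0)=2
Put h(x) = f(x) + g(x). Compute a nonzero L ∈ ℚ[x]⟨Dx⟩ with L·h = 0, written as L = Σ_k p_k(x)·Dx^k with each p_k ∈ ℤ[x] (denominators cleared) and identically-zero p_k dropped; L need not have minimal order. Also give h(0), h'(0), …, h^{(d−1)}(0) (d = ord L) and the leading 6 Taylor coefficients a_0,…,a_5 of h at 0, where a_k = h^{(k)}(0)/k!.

L = (-6 - 4·x) + (7 + 4·x - 4·x^2)·Dx + (-1 + 4·x^2)·Dx^2  (order 2).
h: a_k = 5, 8, 13, 73/3, 577/12, 5761/60, …
ICs: h(0) = 5, h′(0) = 8.

f: a_k = 3, 6, 12, 24, 48, 96, …
g: a_k = 2, 2, 1, 1/3, 1/12, 1/60, …
Weyl lclm of L_f,L_g ⇒ L₀ (ord ≤ 2).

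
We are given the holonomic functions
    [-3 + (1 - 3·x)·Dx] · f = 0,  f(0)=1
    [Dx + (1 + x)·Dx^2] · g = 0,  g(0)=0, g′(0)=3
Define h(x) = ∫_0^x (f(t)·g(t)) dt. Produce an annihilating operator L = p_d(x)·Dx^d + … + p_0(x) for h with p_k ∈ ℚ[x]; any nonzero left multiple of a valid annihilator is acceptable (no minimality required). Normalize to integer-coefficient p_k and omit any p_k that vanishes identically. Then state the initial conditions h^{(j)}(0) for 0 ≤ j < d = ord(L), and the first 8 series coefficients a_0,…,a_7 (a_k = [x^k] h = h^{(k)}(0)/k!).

L = 3·Dx + (5 + 9·x)·Dx^2 + (-1 + 2·x + 3·x^2)·Dx^3  (order 3).
h: a_k = 0, 0, 3/2, 5/2, 47/8, 279/20, 1399/40, 12581/140, …
ICs: h(0) = 0, h′(0) = 0, h′′(0) = 3.

f: a_k = 1, 3, 9, 27, 81, 243, 729, 2187, …
g: a_k = 0, 3, -3/2, 1, -3/4, 3/5, -1/2, 3/7, …
h₀=f·g: eliminate ⇒ L₀, order ≤ 1·2.
h=∫₀ˣh₀: take L = L₀·Dx.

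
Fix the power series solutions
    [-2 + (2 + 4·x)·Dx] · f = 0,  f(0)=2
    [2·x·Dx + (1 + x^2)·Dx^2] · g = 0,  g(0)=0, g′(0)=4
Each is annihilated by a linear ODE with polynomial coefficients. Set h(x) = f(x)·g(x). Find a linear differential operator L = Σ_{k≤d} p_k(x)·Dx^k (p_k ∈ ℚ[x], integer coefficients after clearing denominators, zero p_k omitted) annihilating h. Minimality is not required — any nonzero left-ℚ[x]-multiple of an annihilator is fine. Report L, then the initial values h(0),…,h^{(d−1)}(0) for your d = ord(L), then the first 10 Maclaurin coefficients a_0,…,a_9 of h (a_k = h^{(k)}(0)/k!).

f: a_k = 2, 2, -1, 1, -5/4, 7/4, -21/8, 33/8, -429/64, 715/64, …
g: a_k = 0, 4, 0, -4/3, 0, 4/5, 0, -4/7, 0, 4/9, …
Sym-product of L_f,L_g gives L₀ (≤ ord 2).
L = (3 - 2·x - x^2) + (-2 - 2·x + 6·x^2 + 4·x^3)·Dx + (1 + 4·x + 5·x^2 + 4·x^3 + 4·x^4)·Dx^2  (order 2).
h: a_k = 0, 8, 8, -20/3, 4/3, -31/15, 109/15, -2263/210, 2903/210, -23035/1008, …
ICs: h(0) = 0, h′(0) = 8.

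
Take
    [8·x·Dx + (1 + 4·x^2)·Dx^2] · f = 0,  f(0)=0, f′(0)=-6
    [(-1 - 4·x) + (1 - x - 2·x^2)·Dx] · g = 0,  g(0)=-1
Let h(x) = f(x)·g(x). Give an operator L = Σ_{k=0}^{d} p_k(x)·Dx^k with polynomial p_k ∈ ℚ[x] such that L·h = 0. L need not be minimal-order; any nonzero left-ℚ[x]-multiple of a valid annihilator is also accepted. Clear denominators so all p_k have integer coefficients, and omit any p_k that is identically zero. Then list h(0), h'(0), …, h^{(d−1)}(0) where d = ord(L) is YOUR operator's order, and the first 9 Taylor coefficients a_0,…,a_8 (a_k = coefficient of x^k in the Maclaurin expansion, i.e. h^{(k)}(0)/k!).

f: a_k = 0, -6, 0, 8, 0, -96/5, 0, 384/7, 0, …
g: a_k = -1, -1, -3, -5, -11, -21, -43, -85, -171, …
h₀=f·g: eliminate ⇒ L₀, order ≤ 2·1.
L = (4 + 8·x + 48·x^2) + (2 + 16·x^2 + 48·x^3)·Dx + (-1 + x - 2·x^2 + 4·x^3 + 8·x^4)·Dx^2  (order 2).
h: a_k = 0, 6, 6, 10, 22, 306/5, 526/5, 6046/35, 2682/7, …
ICs: h(0) = 0, h′(0) = 6.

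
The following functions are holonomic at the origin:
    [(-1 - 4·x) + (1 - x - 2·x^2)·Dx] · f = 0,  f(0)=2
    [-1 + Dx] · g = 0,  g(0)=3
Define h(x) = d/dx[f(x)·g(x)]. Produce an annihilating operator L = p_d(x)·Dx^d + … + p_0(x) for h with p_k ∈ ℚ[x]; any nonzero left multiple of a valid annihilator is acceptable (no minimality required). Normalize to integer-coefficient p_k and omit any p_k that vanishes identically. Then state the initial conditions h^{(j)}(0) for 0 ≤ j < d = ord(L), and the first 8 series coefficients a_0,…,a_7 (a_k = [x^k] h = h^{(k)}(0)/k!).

L = (9 + 16·x + 9·x^2 - 12·x^3 + 4·x^4) + (-2 - x + 9·x^2 + 4·x^3 - 4·x^4)·Dx  (order 1).
h: a_k = 12, 54, 156, 425, 2103/2, 50737/20, 88558/15, 3783419/280, …
ICs: h(0) = 12.

f: a_k = 2, 2, 6, 10, 22, 42, 86, 170, …
g: a_k = 3, 3, 3/2, 1/2, 1/8, 1/40, 1/240, 1/1680, …
Product ⇒ symmetric product L₀, ord ≤ 1.
h₀' ⇒ L via d/dx closure of L₀.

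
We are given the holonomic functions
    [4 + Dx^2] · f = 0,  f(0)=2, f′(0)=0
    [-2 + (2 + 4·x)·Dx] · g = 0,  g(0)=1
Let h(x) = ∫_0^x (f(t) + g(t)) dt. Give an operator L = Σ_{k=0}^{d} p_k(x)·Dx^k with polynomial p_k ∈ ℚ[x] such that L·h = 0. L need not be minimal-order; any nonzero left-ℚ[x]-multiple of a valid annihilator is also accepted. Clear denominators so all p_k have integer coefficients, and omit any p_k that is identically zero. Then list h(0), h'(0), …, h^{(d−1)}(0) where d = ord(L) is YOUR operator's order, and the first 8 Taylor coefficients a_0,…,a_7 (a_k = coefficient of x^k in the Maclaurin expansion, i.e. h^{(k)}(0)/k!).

f: a_k = 2, 0, -4, 0, 4/3, 0, -8/45, 0, …
g: a_k = 1, 1, -1/2, 1/2, -5/8, 7/8, -21/16, 33/16, …
Sum ⇒ L₀ = lclm(L_f,L_g) in ℚ(x)⟨Dx⟩.
∫: right-multiply L₀ by Dx.
L = (-28 - 64·x - 64·x^2)·Dx + (12 + 88·x + 192·x^2 + 128·x^3)·Dx^2 + (-7 - 16·x - 16·x^2)·Dx^3 + (3 + 22·x + 48·x^2 + 32·x^3)·Dx^4  (order 4).
h: a_k = 0, 3, 1/2, -3/2, 1/8, 17/120, 7/48, -1073/5040, …
ICs: h(0) = 0, h′(0) = 3, h′′(0) = 1, h′′′(0) = -9.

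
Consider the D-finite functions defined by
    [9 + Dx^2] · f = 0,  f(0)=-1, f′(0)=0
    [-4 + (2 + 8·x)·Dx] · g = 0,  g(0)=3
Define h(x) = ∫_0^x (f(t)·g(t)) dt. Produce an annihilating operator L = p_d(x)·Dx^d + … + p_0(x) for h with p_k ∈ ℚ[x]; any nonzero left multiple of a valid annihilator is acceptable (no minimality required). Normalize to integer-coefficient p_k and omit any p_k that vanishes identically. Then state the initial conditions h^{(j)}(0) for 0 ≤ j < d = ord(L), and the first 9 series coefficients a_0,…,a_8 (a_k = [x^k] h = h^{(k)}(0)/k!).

f: a_k = -1, 0, 9/2, 0, -27/8, 0, 81/80, 0, -729/4480, …
g: a_k = 3, 6, -6, 12, -30, 84, -252, 792, -2574, …
Product ⇒ symmetric product L₀, ord ≤ 2.
Integrate: L := L₀·Dx.
L = (21 + 72·x + 144·x^2)·Dx + (-4 - 16·x)·Dx^2 + (1 + 8·x + 16·x^2)·Dx^3  (order 3).
h: a_k = 0, -3, -3, 13/2, 15/4, -57/40, -67/8, 11223/560, -17937/320, …
ICs: h(0) = 0, h′(0) = -3, h′′(0) = -6.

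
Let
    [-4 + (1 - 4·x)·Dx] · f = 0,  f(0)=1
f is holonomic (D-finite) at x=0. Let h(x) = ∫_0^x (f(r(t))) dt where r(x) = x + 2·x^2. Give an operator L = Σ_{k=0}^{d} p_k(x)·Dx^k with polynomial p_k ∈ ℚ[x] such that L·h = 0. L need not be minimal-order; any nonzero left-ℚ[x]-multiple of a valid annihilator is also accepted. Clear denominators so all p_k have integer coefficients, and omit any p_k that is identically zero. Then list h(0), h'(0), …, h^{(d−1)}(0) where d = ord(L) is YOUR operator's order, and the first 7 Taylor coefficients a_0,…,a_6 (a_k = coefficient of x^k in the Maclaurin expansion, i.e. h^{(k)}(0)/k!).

f: a_k = 1, 4, 16, 64, 256, 1024, 4096, …
h₀=f(r): pull back L_f along r ⇒ L₀.
Integrate: L := L₀·Dx.
L = (4 + 16·x)·Dx + (-1 + 4·x + 8·x^2)·Dx^2  (order 2).
h: a_k = 0, 1, 2, 8, 32, 704/5, 640, …
ICs: h(0) = 0, h′(0) = 1.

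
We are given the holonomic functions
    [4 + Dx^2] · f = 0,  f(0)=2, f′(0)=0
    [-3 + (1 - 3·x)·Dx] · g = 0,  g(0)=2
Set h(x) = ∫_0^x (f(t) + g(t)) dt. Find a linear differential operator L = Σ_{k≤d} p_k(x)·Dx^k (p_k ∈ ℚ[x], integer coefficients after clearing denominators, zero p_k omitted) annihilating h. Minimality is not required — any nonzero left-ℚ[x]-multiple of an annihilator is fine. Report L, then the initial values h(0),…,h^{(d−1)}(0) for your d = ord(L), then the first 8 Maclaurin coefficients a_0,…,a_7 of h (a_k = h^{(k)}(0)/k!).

L = (-348 + 144·x - 216·x^2)·Dx + (44 - 180·x + 216·x^2 - 216·x^3)·Dx^2 + (-87 + 36·x - 54·x^2)·Dx^3 + (11 - 45·x + 54·x^2 - 54·x^3)·Dx^4  (order 4).
h: a_k = 0, 4, 3, 14/3, 27/2, 98/3, 81, 65602/315, …
ICs: h(0) = 0, h′(0) = 4, h′′(0) = 6, h′′′(0) = 28.

f: a_k = 2, 0, -4, 0, 4/3, 0, -8/45, 0, …
g: a_k = 2, 6, 18, 54, 162, 486, 1458, 4374, …
Sum ⇒ L₀ = lclm(L_f,L_g) in ℚ(x)⟨Dx⟩.
Integrate: L := L₀·Dx.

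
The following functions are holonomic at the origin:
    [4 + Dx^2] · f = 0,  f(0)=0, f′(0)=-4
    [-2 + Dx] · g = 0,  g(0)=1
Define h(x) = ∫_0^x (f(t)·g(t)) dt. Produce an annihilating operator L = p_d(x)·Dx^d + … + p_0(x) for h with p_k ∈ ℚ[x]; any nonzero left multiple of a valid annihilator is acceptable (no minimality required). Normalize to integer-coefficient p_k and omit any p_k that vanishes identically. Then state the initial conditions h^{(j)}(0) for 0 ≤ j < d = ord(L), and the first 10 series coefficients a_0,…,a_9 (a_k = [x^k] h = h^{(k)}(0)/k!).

f: a_k = 0, -4, 0, 8/3, 0, -8/15, 0, 16/315, 0, -8/2835, …
g: a_k = 1, 2, 2, 4/3, 2/3, 4/15, 4/45, 8/315, 2/315, 4/2835, …
L₀ := L_f ⊗_s L_g (sym. prod.), ord ≤ 2.
∫: right-multiply L₀ by Dx.
L = 8·Dx - 4·Dx^2 + Dx^3  (order 3).
h: a_k = 0, 0, -2, -8/3, -4/3, 0, 16/45, 64/315, 16/315, 0, …
ICs: h(0) = 0, h′(0) = 0, h′′(0) = -4.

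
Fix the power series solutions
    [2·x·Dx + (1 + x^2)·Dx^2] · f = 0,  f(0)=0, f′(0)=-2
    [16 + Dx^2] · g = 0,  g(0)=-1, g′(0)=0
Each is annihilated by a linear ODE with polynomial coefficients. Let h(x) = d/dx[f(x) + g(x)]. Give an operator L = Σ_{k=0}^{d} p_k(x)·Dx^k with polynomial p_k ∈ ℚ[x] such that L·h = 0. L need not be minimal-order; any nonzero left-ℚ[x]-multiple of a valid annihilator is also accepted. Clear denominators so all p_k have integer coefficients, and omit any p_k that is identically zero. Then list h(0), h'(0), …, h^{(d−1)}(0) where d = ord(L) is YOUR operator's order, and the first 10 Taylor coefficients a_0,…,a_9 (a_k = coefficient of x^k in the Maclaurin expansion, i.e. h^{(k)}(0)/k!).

f: a_k = 0, -2, 0, 2/3, 0, -2/5, 0, 2/7, 0, -2/9, …
g: a_k = -1, 0, 8, 0, -32/3, 0, 256/45, 0, -512/315, 0, …
Sum ⇒ L₀ = lclm(L_f,L_g) in ℚ(x)⟨Dx⟩.
Differentiate: ansatz ord ≤ ord L₀ ⇒ L.
L = (64·x + 704·x^3 + 256·x^5) + (112 + 416·x^2 + 432·x^4 + 128·x^6)·Dx + (4·x + 44·x^3 + 16·x^5)·Dx^2 + (7 + 26·x^2 + 27·x^4 + 8·x^6)·Dx^3  (order 3).
h: a_k = -2, 16, 2, -128/3, -2, 512/15, 2, -4096/315, -2, 8192/2835, …
ICs: h(0) = -2, h′(0) = 16, h′′(0) = 4.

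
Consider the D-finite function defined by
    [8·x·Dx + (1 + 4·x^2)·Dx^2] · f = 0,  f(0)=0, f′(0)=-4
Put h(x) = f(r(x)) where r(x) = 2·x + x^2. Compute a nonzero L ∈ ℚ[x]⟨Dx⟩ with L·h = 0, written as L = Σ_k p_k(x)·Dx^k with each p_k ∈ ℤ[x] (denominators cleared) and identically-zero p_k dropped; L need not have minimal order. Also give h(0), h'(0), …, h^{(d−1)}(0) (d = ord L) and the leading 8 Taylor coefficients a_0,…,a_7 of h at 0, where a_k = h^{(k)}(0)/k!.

L = (-1 + 32·x + 64·x^2 + 48·x^3 + 12·x^4)·Dx + (1 + x + 16·x^2 + 32·x^3 + 20·x^4 + 4·x^5)·Dx^2  (order 2).
h: a_k = 0, -8, -4, 128/3, 64, -1888/5, -3056/3, 25600/7, …
ICs: h(0) = 0, h′(0) = -8.

f: a_k = 0, -4, 0, 16/3, 0, -64/5, 0, 256/7, …
h₀=f(r): pull back L_f along r ⇒ L₀.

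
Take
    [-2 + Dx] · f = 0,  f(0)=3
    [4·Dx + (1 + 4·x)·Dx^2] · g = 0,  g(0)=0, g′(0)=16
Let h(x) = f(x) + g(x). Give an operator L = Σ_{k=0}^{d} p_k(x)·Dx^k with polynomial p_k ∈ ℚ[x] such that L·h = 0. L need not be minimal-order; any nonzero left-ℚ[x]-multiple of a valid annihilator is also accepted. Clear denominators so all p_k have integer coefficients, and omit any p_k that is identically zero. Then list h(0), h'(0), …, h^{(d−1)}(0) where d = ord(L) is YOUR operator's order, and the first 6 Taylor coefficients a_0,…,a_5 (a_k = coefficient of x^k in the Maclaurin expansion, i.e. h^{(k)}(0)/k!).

L = (-40 - 32·x)·Dx + (14 - 16·x - 32·x^2)·Dx^2 + (3 + 16·x + 16·x^2)·Dx^3  (order 3).
h: a_k = 3, 22, -26, 268/3, -254, 820, …
ICs: h(0) = 3, h′(0) = 22, h′′(0) = -52.

f: a_k = 3, 6, 6, 4, 2, 4/5, …
g: a_k = 0, 16, -32, 256/3, -256, 4096/5, …
h₀=f+g: left-lcm gives L₀, ord ≤ 3.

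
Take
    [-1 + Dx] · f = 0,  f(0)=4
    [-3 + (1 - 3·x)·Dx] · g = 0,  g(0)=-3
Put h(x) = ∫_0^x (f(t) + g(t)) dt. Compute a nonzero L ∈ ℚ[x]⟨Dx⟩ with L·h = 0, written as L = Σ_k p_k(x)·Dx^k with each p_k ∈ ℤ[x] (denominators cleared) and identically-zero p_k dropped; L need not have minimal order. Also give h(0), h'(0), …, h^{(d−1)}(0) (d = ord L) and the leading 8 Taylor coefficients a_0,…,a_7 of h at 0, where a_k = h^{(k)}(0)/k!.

f: a_k = 4, 4, 2, 2/3, 1/6, 1/30, 1/180, 1/1260, …
g: a_k = -3, -9, -27, -81, -243, -729, -2187, -6561, …
Weyl lclm of L_f,L_g ⇒ L₀ (ord ≤ 2).
Integrate: L := L₀·Dx.
L = (15 + 9·x)·Dx + (-17 - 6·x + 9·x^2)·Dx^2 + (2 - 3·x - 9·x^2)·Dx^3  (order 3).
h: a_k = 0, 1, -5/2, -25/3, -241/12, -1457/30, -21869/180, -56237/180, …
ICs: h(0) = 0, h′(0) = 1, h′′(0) = -5.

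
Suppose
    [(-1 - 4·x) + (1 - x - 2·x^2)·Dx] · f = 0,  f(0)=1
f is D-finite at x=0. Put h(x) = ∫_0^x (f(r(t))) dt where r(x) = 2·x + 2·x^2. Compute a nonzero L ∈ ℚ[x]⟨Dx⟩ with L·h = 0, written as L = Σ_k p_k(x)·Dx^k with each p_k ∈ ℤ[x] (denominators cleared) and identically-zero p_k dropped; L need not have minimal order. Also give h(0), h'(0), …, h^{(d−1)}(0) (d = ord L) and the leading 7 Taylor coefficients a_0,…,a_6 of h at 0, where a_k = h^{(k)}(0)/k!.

f: a_k = 1, 1, 3, 5, 11, 21, 43, …
Substitute x→r, Dx→(1/r')Dx; clear ⇒ L₀.
h=∫₀ˣh₀: take L = L₀·Dx.
L = (2 + 20·x + 48·x^2 + 32·x^3)·Dx + (-1 + 2·x + 10·x^2 + 16·x^3 + 8·x^4)·Dx^2  (order 2).
h: a_k = 0, 1, 1, 14/3, 16, 308/5, 748/3, …
ICs: h(0) = 0, h′(0) = 1.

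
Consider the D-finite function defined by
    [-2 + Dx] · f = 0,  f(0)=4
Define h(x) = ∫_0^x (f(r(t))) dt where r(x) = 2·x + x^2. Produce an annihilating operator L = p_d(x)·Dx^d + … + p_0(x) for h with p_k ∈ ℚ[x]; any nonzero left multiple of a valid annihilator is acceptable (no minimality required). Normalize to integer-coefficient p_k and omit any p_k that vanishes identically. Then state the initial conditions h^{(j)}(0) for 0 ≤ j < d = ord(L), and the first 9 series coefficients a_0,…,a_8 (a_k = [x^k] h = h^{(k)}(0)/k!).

f: a_k = 4, 8, 8, 16/3, 8/3, 16/15, 16/45, 32/315, 8/315, …
Change of var in L_f (x↦r) gives L₀.
Integrate: L := L₀·Dx.
L = (-4 - 4·x)·Dx + Dx^2  (order 2).
h: a_k = 0, 4, 8, 40/3, 56/3, 344/15, 1136/45, 7984/315, 1480/63, …
ICs: h(0) = 0, h′(0) = 4.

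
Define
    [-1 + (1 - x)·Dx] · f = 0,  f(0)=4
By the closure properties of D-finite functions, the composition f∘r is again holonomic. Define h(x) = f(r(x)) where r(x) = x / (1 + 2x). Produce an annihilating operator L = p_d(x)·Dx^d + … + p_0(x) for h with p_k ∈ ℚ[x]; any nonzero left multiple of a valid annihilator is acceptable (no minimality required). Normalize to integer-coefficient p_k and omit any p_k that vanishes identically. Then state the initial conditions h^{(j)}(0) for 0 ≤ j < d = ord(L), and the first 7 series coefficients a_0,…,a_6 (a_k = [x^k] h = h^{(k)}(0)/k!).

L = -1 + (1 + 3·x + 2·x^2)·Dx  (order 1).
h: a_k = 4, 4, -4, 4, -4, 4, -4, …
ICs: h(0) = 4.

f: a_k = 4, 4, 4, 4, 4, 4, 4, …
f∘r: x↦r, Dx↦Dx/r' in L_f ⇒ L₀.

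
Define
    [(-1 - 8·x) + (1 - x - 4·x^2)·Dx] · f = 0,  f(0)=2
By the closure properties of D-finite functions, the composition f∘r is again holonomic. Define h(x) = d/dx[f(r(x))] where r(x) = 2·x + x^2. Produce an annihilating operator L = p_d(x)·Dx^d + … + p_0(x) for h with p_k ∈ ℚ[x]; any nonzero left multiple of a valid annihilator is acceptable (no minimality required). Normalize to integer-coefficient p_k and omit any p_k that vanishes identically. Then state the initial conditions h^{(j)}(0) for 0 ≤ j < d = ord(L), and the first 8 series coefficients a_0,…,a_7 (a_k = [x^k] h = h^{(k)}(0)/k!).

L = (21 + 150·x + 987·x^2 + 2192·x^3 + 2148·x^4 + 960·x^5 + 160·x^6) + (-1 - 15·x + 27·x^2 + 345·x^3 + 700·x^4 + 588·x^5 + 224·x^6 + 32·x^7)·Dx  (order 1).
h: a_k = 4, 84, 552, 4616, 30620, 209868, 1352848, 8670032, …
ICs: h(0) = 4.

f: a_k = 2, 2, 10, 18, 58, 130, 362, 882, …
Substitute x→r, Dx→(1/r')Dx; clear ⇒ L₀.
h₀' ⇒ L via d/dx closure of L₀.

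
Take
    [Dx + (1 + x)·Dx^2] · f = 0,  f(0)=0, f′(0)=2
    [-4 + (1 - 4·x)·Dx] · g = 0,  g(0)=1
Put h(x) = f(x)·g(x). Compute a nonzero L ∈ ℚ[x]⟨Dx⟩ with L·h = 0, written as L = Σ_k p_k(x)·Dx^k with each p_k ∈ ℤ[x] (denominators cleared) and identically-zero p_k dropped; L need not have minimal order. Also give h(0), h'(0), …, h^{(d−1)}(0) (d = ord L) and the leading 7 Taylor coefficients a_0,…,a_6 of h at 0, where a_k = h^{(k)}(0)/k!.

f: a_k = 0, 2, -1, 2/3, -1/2, 2/5, -1/3, …
g: a_k = 1, 4, 16, 64, 256, 1024, 4096, …
L₀ := L_f ⊗_s L_g (sym. prod.), ord ≤ 2.
L = 4 + (7 + 12·x)·Dx + (-1 + 3·x + 4·x^2)·Dx^2  (order 2).
h: a_k = 0, 2, 7, 86/3, 685/6, 6856/15, 27419/15, …
ICs: h(0) = 0, h′(0) = 2.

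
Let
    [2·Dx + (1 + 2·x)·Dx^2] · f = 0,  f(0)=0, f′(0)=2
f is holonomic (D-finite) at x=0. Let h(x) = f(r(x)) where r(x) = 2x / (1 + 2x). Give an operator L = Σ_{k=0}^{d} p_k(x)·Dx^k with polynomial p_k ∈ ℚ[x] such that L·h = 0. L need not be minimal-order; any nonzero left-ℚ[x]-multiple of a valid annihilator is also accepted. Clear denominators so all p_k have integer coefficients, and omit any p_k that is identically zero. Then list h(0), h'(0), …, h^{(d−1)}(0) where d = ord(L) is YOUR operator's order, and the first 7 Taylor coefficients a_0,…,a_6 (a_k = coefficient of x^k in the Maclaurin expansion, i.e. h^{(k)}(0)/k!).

L = (8 + 24·x)·Dx + (1 + 8·x + 12·x^2)·Dx^2  (order 2).
h: a_k = 0, 4, -16, 208/3, -320, 7744/5, -23296/3, …
ICs: h(0) = 0, h′(0) = 4.

f: a_k = 0, 2, -2, 8/3, -4, 32/5, -32/3, …
L₀ from L_f via x↦r, Dx↦r'^{-1}Dx.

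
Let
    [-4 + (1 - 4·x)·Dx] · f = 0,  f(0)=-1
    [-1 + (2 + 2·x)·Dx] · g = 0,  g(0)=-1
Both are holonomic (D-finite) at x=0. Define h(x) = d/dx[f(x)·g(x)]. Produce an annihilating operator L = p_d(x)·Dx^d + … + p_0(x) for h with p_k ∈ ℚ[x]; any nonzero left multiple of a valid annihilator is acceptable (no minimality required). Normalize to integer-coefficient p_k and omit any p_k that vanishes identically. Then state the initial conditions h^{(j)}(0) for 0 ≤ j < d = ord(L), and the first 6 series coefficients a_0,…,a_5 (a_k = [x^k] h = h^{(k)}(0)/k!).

f: a_k = -1, -4, -16, -64, -256, -1024, …
g: a_k = -1, -1/2, 1/8, -1/16, 5/128, -7/256, …
L₀ := L_f ⊗_s L_g (sym. prod.), ord ≤ 1.
h=h₀': d/dx-closure on L₀ ⇒ L.
L = (143 + 216·x + 48·x^2) + (-18 + 46·x + 96·x^2 + 32·x^3)·Dx  (order 1).
h: a_k = 9/2, 143/4, 3435/16, 36635/32, 1465435/256, 14068113/512, …
ICs: h(0) = 9/2.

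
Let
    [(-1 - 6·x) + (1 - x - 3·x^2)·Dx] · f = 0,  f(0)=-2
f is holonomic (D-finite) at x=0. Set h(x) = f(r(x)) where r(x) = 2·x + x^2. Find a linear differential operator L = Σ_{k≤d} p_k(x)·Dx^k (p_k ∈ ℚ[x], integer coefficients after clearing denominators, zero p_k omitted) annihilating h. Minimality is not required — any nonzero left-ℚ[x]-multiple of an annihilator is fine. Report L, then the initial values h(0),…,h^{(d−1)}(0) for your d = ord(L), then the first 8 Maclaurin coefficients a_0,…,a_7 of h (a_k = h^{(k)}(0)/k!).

L = (2 + 26·x + 36·x^2 + 12·x^3) + (-1 + 2·x + 13·x^2 + 12·x^3 + 3·x^4)·Dx  (order 1).
h: a_k = -2, -4, -34, -144, -784, -3860, -19742, -99504, …
ICs: h(0) = -2.

f: a_k = -2, -2, -8, -14, -38, -80, -194, -434, …
f∘r: x↦r, Dx↦Dx/r' in L_f ⇒ L₀.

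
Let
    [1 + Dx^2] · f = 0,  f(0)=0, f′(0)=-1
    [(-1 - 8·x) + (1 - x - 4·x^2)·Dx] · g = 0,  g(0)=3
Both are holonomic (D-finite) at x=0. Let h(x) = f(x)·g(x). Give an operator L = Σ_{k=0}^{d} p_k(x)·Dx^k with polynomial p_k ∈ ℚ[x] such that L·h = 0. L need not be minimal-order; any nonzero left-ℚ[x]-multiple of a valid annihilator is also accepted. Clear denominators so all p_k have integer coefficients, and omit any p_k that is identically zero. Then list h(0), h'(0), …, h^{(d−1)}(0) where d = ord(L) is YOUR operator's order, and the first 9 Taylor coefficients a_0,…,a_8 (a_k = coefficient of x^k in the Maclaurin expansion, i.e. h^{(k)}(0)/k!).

L = (7 + x + 4·x^2) + (2 + 16·x)·Dx + (-1 + x + 4·x^2)·Dx^2  (order 2).
h: a_k = 0, -3, -3, -29/2, -53/2, -3381/40, -7621/40, -888089/1680, -2168417/1680, …
ICs: h(0) = 0, h′(0) = -3.

f: a_k = 0, -1, 0, 1/6, 0, -1/120, 0, 1/5040, 0, …
g: a_k = 3, 3, 15, 27, 87, 195, 543, 1323, 3495, …
L₀ := L_f ⊗_s L_g (sym. prod.), ord ≤ 2.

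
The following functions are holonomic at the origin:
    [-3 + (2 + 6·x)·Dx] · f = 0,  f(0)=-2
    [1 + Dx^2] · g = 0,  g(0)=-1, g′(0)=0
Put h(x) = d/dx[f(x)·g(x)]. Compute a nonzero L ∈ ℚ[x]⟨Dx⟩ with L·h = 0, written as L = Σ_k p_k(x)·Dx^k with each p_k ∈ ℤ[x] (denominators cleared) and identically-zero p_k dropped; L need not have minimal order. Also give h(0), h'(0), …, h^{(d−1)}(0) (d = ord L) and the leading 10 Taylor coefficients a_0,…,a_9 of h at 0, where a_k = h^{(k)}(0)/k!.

L = (133 + 2352·x + 4104·x^2 + 1728·x^3 + 1296·x^4) + (276 + 540·x - 1296·x^2 - 1296·x^3)·Dx + (124 + 840·x + 1836·x^2 + 1728·x^3 + 1296·x^4)·Dx^2  (order 2).
h: a_k = 3, -13/2, 45/8, -983/48, 7505/128, -618229/3840, 6878207/15360, -810807791/645120, 4075029579/1146880, -1877501350429/185794560, …
ICs: h(0) = 3, h′(0) = -13/2.

f: a_k = -2, -3, 9/4, -27/8, 405/64, -1701/128, 15309/512, -72171/1024, 2814669/16384, -14073345/32768, …
g: a_k = -1, 0, 1/2, 0, -1/24, 0, 1/720, 0, -1/40320, 0, …
Sym-product of L_f,L_g gives L₀ (≤ ord 2).
Derive L from L₀ (diff closure).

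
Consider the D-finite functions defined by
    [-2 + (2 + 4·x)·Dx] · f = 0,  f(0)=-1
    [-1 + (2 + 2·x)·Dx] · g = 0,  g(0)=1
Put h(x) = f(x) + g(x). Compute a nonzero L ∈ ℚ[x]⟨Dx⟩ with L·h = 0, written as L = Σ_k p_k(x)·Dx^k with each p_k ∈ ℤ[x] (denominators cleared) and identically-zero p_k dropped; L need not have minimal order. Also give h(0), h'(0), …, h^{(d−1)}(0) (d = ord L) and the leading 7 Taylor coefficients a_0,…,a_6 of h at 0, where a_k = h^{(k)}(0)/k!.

f: a_k = -1, -1, 1/2, -1/2, 5/8, -7/8, 21/16, …
g: a_k = 1, 1/2, -1/8, 1/16, -5/128, 7/256, -21/1024, …
Sum ⇒ L₀ = lclm(L_f,L_g) in ℚ(x)⟨Dx⟩.
L = -1 + (3 + 4·x)·Dx + (2 + 6·x + 4·x^2)·Dx^2  (order 2).
h: a_k = 0, -1/2, 3/8, -7/16, 75/128, -217/256, 1323/1024, …
ICs: h(0) = 0, h′(0) = -1/2.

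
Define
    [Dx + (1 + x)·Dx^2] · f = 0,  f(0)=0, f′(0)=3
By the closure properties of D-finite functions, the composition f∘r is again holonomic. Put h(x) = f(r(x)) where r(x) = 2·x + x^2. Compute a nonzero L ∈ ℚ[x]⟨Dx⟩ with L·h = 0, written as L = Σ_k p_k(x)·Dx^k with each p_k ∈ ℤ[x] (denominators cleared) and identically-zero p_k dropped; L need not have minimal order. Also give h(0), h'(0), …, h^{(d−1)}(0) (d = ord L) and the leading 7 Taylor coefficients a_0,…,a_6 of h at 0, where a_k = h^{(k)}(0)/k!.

f: a_k = 0, 3, -3/2, 1, -3/4, 3/5, -1/2, …
f∘r: x↦r, Dx↦Dx/r' in L_f ⇒ L₀.
L = Dx + (1 + x)·Dx^2  (order 2).
h: a_k = 0, 6, -3, 2, -3/2, 6/5, -1, …
ICs: h(0) = 0, h′(0) = 6.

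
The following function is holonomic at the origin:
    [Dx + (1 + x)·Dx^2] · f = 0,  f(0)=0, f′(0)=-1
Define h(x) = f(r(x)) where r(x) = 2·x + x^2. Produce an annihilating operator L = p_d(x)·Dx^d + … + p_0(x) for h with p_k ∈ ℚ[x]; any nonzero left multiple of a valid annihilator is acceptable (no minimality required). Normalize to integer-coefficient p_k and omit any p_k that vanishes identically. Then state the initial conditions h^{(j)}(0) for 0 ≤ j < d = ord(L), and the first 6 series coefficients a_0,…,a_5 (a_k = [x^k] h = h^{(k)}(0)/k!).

L = Dx + (1 + x)·Dx^2  (order 2).
h: a_k = 0, -2, 1, -2/3, 1/2, -2/5, …
ICs: h(0) = 0, h′(0) = -2.

f: a_k = 0, -1, 1/2, -1/3, 1/4, -1/5, …
h₀=f(r): pull back L_f along r ⇒ L₀.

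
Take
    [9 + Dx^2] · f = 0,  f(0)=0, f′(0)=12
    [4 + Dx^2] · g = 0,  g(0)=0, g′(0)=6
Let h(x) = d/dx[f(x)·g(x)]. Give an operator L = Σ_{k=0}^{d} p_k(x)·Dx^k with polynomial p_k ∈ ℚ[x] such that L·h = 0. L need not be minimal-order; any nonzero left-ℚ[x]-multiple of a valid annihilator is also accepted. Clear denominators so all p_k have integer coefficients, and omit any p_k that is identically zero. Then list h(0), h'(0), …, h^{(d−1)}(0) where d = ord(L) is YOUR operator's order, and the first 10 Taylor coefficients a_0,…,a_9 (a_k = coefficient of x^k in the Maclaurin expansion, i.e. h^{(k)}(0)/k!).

f: a_k = 0, 12, 0, -18, 0, 81/10, 0, -243/140, 0, 243/1120, …
g: a_k = 0, 6, 0, -4, 0, 4/5, 0, -8/105, 0, 4/945, …
Product ⇒ symmetric product L₀, ord ≤ 4.
h₀' ⇒ L via d/dx closure of L₀.
L = 25 + 26·Dx^2 + Dx^4  (order 4).
h: a_k = 0, 144, 0, -624, 0, 3906/5, 0, -16276/35, 0, 406901/2520, …
ICs: h(0) = 0, h′(0) = 144, h′′(0) = 0, h′′′(0) = -3744.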